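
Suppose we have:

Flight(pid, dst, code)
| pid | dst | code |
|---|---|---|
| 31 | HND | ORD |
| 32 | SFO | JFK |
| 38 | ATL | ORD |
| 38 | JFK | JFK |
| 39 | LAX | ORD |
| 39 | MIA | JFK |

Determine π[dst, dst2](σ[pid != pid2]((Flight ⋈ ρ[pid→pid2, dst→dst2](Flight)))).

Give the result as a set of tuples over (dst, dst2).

{(ATL, HND), (ATL, LAX), (HND, ATL), (HND, LAX), (JFK, MIA), (JFK, SFO), (LAX, ATL), (LAX, HND), (MIA, JFK), (MIA, SFO), (SFO, JFK), (SFO, MIA)}

ρ[pid→pid2, dst→dst2]: schema becomes (pid2, dst2, code); tuples unchanged.
Joining Flight and ρ[pid→pid2, dst→dst2](Flight) on code yields {(31, HND, ORD, 31, HND), (31, HND, ORD, 38, ATL), (31, HND, ORD, 39, LAX), (32, SFO, JFK, 32, SFO), (32, SFO, JFK, 38, JFK), (32, SFO, JFK, 39, MIA), (38, ATL, ORD, 31, HND), (38, ATL, ORD, 38, ATL), (38, ATL, ORD, 39, LAX), (38, JFK, JFK, 32, SFO), (38, JFK, JFK, 38, JFK), (38, JFK, JFK, 39, MIA), (39, LAX, ORD, 31, HND), (39, LAX, ORD, 38, ATL), (39, LAX, ORD, 39, LAX), (39, MIA, JFK, 32, SFO), (39, MIA, JFK, 38, JFK), (39, MIA, JFK, 39, MIA)}.
Filtering on pid != pid2 leaves {(31, HND, ORD, 38, ATL), (31, HND, ORD, 39, LAX), (32, SFO, JFK, 38, JFK), (32, SFO, JFK, 39, MIA), (38, ATL, ORD, 31, HND), (38, ATL, ORD, 39, LAX), (38, JFK, JFK, 32, SFO), (38, JFK, JFK, 39, MIA), (39, LAX, ORD, 31, HND), (39, LAX, ORD, 38, ATL), (39, MIA, JFK, 32, SFO), (39, MIA, JFK, 38, JFK)}.
π_{dst, dst2} gives {(ATL, HND), (ATL, LAX), (HND, ATL), (HND, LAX), (JFK, MIA), (JFK, SFO), (LAX, ATL), (LAX, HND), (MIA, JFK), (MIA, SFO), (SFO, JFK), (SFO, MIA)}.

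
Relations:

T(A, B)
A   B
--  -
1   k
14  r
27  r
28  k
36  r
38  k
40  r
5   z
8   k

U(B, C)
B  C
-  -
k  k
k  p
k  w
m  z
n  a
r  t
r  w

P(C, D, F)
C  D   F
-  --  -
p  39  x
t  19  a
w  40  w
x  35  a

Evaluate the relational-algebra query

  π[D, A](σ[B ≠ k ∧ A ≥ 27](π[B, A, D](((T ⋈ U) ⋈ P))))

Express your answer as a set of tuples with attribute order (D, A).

Natural join on B: {(1, k, k), (1, k, p), (1, k, w), (14, r, t), (14, r, w), (27, r, t), (27, r, w), (28, k, k), (28, k, p), (28, k, w), (36, r, t), (36, r, w), (38, k, k), (38, k, p), (38, k, w), (40, r, t), (40, r, w), (8, k, k), (8, k, p), (8, k, w)}
Natural join on C: {(1, k, p, 39, x), (1, k, w, 40, w), (14, r, t, 19, a), (14, r, w, 40, w), (27, r, t, 19, a), (27, r, w, 40, w), (28, k, p, 39, x), (28, k, w, 40, w), (36, r, t, 19, a), (36, r, w, 40, w), (38, k, p, 39, x), (38, k, w, 40, w), (40, r, t, 19, a), (40, r, w, 40, w), (8, k, p, 39, x), (8, k, w, 40, w)}
Projecting to B, A, D: {(k, 1, 39), (k, 1, 40), (k, 28, 39), (k, 28, 40), (k, 38, 39), (k, 38, 40), (k, 8, 39), (k, 8, 40), (r, 14, 19), (r, 14, 40), (r, 27, 19), (r, 27, 40), (r, 36, 19), (r, 36, 40), (r, 40, 19), (r, 40, 40)}
σ[B ≠ k ∧ A ≥ 27]: keep tuples satisfying B ≠ k ∧ A ≥ 27 → {(r, 27, 19), (r, 27, 40), (r, 36, 19), (r, 36, 40), (r, 40, 19), (r, 40, 40)}
Projecting to D, A: {(19, 27), (19, 36), (19, 40), (40, 27), (40, 36), (40, 40)}

{(19, 27), (19, 36), (19, 40), (40, 27), (40, 36), (40, 40)}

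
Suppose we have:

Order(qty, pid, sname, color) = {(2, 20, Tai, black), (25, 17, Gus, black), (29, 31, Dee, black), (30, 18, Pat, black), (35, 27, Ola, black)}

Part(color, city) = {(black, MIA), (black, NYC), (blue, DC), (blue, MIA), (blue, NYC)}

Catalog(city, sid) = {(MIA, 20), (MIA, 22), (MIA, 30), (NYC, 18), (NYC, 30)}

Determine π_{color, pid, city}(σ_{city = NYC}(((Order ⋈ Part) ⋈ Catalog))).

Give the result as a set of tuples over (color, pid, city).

Joining Order and Part on color yields {(2, 20, Tai, black, MIA), (2, 20, Tai, black, NYC), (25, 17, Gus, black, MIA), (25, 17, Gus, black, NYC), (29, 31, Dee, black, MIA), (29, 31, Dee, black, NYC), (30, 18, Pat, black, MIA), (30, 18, Pat, black, NYC), (35, 27, Ola, black, MIA), (35, 27, Ola, black, NYC)}.
Joining (Order ⋈ Part) and Catalog on city yields {(2, 20, Tai, black, MIA, 20), (2, 20, Tai, black, MIA, 22), (2, 20, Tai, black, MIA, 30), (2, 20, Tai, black, NYC, 18), (2, 20, Tai, black, NYC, 30), (25, 17, Gus, black, MIA, 20), (25, 17, Gus, black, MIA, 22), (25, 17, Gus, black, MIA, 30), (25, 17, Gus, black, NYC, 18), (25, 17, Gus, black, NYC, 30), (29, 31, Dee, black, MIA, 20), (29, 31, Dee, black, MIA, 22), (29, 31, Dee, black, MIA, 30), (29, 31, Dee, black, NYC, 18), (29, 31, Dee, black, NYC, 30), (30, 18, Pat, black, MIA, 20), (30, 18, Pat, black, MIA, 22), (30, 18, Pat, black, MIA, 30), (30, 18, Pat, black, NYC, 18), (30, 18, Pat, black, NYC, 30), (35, 27, Ola, black, MIA, 20), (35, 27, Ola, black, MIA, 22), (35, 27, Ola, black, MIA, 30), (35, 27, Ola, black, NYC, 18), (35, 27, Ola, black, NYC, 30)}.
Selection city = NYC: {(2, 20, Tai, black, NYC, 18), (2, 20, Tai, black, NYC, 30), (25, 17, Gus, black, NYC, 18), (25, 17, Gus, black, NYC, 30), (29, 31, Dee, black, NYC, 18), (29, 31, Dee, black, NYC, 30), (30, 18, Pat, black, NYC, 18), (30, 18, Pat, black, NYC, 30), (35, 27, Ola, black, NYC, 18), (35, 27, Ola, black, NYC, 30)}
π_{color, pid, city} gives {(black, 17, NYC), (black, 18, NYC), (black, 20, NYC), (black, 27, NYC), (black, 31, NYC)} (5 duplicate(s) eliminated).

{(black, 17, NYC), (black, 18, NYC), (black, 20, NYC), (black, 27, NYC), (black, 31, NYC)}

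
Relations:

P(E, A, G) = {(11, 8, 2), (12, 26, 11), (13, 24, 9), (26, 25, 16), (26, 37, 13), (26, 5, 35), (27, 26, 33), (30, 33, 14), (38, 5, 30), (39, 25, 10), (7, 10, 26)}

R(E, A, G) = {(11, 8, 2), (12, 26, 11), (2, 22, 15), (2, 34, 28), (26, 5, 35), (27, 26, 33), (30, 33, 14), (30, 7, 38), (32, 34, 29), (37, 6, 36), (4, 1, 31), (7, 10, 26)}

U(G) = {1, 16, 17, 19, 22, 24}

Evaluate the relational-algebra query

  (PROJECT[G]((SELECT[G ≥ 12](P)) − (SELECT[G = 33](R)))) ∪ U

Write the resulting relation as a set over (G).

{1, 13, 14, 16, 17, 19, 22, 24, 26, 30, 35}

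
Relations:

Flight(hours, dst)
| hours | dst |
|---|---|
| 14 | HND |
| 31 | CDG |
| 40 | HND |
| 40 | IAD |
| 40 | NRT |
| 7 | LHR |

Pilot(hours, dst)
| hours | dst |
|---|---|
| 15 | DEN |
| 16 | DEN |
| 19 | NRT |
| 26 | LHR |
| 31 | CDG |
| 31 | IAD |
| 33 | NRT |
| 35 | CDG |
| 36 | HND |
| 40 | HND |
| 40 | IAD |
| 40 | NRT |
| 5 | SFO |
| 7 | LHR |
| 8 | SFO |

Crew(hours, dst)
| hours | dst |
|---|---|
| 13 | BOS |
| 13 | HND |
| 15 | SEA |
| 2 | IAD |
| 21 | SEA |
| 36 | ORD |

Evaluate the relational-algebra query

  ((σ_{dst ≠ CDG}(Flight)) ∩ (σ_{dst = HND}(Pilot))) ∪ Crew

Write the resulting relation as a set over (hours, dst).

Filtering on dst ≠ CDG leaves {(14, HND), (40, HND), (40, IAD), (40, NRT), (7, LHR)}.
Filtering on dst = HND leaves {(36, HND), (40, HND)}.
Intersection: {(14, HND), (40, HND), (40, IAD), (40, NRT), (7, LHR)} with {(36, HND), (40, HND)} → {(40, HND)}
Union: {(40, HND)} with {(13, BOS), (13, HND), (15, SEA), (2, IAD), (21, SEA), (36, ORD)} → {(13, BOS), (13, HND), (15, SEA), (2, IAD), (21, SEA), (36, ORD), (40, HND)}

{(13, BOS), (13, HND), (15, SEA), (2, IAD), (21, SEA), (36, ORD), (40, HND)}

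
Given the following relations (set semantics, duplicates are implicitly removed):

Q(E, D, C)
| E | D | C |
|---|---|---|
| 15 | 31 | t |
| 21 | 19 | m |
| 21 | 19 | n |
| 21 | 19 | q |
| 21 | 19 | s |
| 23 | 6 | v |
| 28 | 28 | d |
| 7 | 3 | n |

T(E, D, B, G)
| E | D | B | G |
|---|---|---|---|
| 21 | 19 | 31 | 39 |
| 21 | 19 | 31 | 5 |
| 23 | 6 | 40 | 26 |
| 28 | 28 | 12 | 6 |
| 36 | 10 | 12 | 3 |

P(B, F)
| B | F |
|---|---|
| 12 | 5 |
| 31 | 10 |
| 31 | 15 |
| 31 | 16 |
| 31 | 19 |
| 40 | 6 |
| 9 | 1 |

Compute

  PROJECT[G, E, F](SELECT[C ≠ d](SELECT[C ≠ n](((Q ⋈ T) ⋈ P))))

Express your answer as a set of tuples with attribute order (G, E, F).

Q ⋈ T (natural join on E, D): {(21, 19, m, 31, 39), (21, 19, m, 31, 5), (21, 19, n, 31, 39), (21, 19, n, 31, 5), (21, 19, q, 31, 39), (21, 19, q, 31, 5), (21, 19, s, 31, 39), (21, 19, s, 31, 5), (23, 6, v, 40, 26), (28, 28, d, 12, 6)}
(Q ⋈ T) ⋈ P (natural join on B): {(21, 19, m, 31, 39, 10), (21, 19, m, 31, 39, 15), (21, 19, m, 31, 39, 16), (21, 19, m, 31, 39, 19), (21, 19, m, 31, 5, 10), (21, 19, m, 31, 5, 15), (21, 19, m, 31, 5, 16), (21, 19, m, 31, 5, 19), (21, 19, n, 31, 39, 10), (21, 19, n, 31, 39, 15), (21, 19, n, 31, 39, 16), (21, 19, n, 31, 39, 19), (21, 19, n, 31, 5, 10), (21, 19, n, 31, 5, 15), (21, 19, n, 31, 5, 16), (21, 19, n, 31, 5, 19), (21, 19, q, 31, 39, 10), (21, 19, q, 31, 39, 15), (21, 19, q, 31, 39, 16), (21, 19, q, 31, 39, 19), (21, 19, q, 31, 5, 10), (21, 19, q, 31, 5, 15), (21, 19, q, 31, 5, 16), (21, 19, q, 31, 5, 19), (21, 19, s, 31, 39, 10), (21, 19, s, 31, 39, 15), (21, 19, s, 31, 39, 16), (21, 19, s, 31, 39, 19), (21, 19, s, 31, 5, 10), (21, 19, s, 31, 5, 15), (21, 19, s, 31, 5, 16), (21, 19, s, 31, 5, 19), (23, 6, v, 40, 26, 6), (28, 28, d, 12, 6, 5)}
σ[C ≠ n]: keep tuples satisfying C ≠ n → {(21, 19, m, 31, 39, 10), (21, 19, m, 31, 39, 15), (21, 19, m, 31, 39, 16), (21, 19, m, 31, 39, 19), (21, 19, m, 31, 5, 10), (21, 19, m, 31, 5, 15), (21, 19, m, 31, 5, 16), (21, 19, m, 31, 5, 19), (21, 19, q, 31, 39, 10), (21, 19, q, 31, 39, 15), (21, 19, q, 31, 39, 16), (21, 19, q, 31, 39, 19), (21, 19, q, 31, 5, 10), (21, 19, q, 31, 5, 15), (21, 19, q, 31, 5, 16), (21, 19, q, 31, 5, 19), (21, 19, s, 31, 39, 10), (21, 19, s, 31, 39, 15), (21, 19, s, 31, 39, 16), (21, 19, s, 31, 39, 19), (21, 19, s, 31, 5, 10), (21, 19, s, 31, 5, 15), (21, 19, s, 31, 5, 16), (21, 19, s, 31, 5, 19), (23, 6, v, 40, 26, 6), (28, 28, d, 12, 6, 5)}
σ[C ≠ d]: keep tuples satisfying C ≠ d → {(21, 19, m, 31, 39, 10), (21, 19, m, 31, 39, 15), (21, 19, m, 31, 39, 16), (21, 19, m, 31, 39, 19), (21, 19, m, 31, 5, 10), (21, 19, m, 31, 5, 15), (21, 19, m, 31, 5, 16), (21, 19, m, 31, 5, 19), (21, 19, q, 31, 39, 10), (21, 19, q, 31, 39, 15), (21, 19, q, 31, 39, 16), (21, 19, q, 31, 39, 19), (21, 19, q, 31, 5, 10), (21, 19, q, 31, 5, 15), (21, 19, q, 31, 5, 16), (21, 19, q, 31, 5, 19), (21, 19, s, 31, 39, 10), (21, 19, s, 31, 39, 15), (21, 19, s, 31, 39, 16), (21, 19, s, 31, 39, 19), (21, 19, s, 31, 5, 10), (21, 19, s, 31, 5, 15), (21, 19, s, 31, 5, 16), (21, 19, s, 31, 5, 19), (23, 6, v, 40, 26, 6)}
Projecting to G, E, F (16 duplicate(s) eliminated): {(26, 23, 6), (39, 21, 10), (39, 21, 15), (39, 21, 16), (39, 21, 19), (5, 21, 10), (5, 21, 15), (5, 21, 16), (5, 21, 19)}

{(26, 23, 6), (39, 21, 10), (39, 21, 15), (39, 21, 16), (39, 21, 19), (5, 21, 10), (5, 21, 15), (5, 21, 16), (5, 21, 19)}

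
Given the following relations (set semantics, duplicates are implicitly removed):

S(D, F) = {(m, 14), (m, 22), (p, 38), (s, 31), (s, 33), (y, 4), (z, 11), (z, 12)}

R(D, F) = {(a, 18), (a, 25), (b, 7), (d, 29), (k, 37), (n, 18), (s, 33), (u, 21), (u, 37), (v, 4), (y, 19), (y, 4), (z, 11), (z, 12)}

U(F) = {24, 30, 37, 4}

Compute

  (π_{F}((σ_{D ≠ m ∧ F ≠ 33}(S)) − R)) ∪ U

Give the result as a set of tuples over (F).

Filtering on D ≠ m ∧ F ≠ 33 leaves {(p, 38), (s, 31), (y, 4), (z, 11), (z, 12)}.
Set difference of the two operands is {(p, 38), (s, 31)}.
π_{F} gives {31, 38}.
Set union of the two operands is {24, 30, 31, 37, 38, 4}.

{24, 30, 31, 37, 38, 4}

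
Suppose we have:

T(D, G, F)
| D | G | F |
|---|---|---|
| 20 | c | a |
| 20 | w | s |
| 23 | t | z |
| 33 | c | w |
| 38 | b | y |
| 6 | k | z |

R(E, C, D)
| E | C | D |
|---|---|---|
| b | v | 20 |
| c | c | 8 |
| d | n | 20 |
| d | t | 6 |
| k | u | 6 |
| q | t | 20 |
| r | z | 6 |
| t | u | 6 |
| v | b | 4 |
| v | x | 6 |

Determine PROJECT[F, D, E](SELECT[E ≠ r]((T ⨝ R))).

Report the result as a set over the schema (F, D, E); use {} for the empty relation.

{(a, 20, b), (a, 20, d), (a, 20, q), (s, 20, b), (s, 20, d), (s, 20, q), (z, 6, d), (z, 6, k), (z, 6, t), (z, 6, v)}

Natural join on D: {(20, c, a, b, v), (20, c, a, d, n), (20, c, a, q, t), (20, w, s, b, v), (20, w, s, d, n), (20, w, s, q, t), (6, k, z, d, t), (6, k, z, k, u), (6, k, z, r, z), (6, k, z, t, u), (6, k, z, v, x)}
Filtering on E ≠ r leaves {(20, c, a, b, v), (20, c, a, d, n), (20, c, a, q, t), (20, w, s, b, v), (20, w, s, d, n), (20, w, s, q, t), (6, k, z, d, t), (6, k, z, k, u), (6, k, z, t, u), (6, k, z, v, x)}.
Projecting to F, D, E: {(a, 20, b), (a, 20, d), (a, 20, q), (s, 20, b), (s, 20, d), (s, 20, q), (z, 6, d), (z, 6, k), (z, 6, t), (z, 6, v)}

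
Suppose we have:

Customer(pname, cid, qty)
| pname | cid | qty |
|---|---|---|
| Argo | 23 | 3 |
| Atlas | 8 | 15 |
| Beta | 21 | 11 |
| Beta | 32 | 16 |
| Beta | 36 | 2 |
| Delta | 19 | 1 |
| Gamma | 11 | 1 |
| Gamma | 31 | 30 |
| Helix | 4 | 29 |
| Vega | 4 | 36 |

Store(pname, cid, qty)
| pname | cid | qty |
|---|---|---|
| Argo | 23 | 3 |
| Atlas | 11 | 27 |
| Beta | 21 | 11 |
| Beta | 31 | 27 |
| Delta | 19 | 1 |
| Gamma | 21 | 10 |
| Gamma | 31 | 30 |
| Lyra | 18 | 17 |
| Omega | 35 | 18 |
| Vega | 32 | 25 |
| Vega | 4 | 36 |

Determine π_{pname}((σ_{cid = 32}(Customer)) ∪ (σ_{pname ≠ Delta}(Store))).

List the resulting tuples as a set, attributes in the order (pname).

{Argo, Atlas, Beta, Gamma, Lyra, Omega, Vega}

Selection cid = 32: {(Beta, 32, 16)}
Selection pname ≠ Delta: {(Argo, 23, 3), (Atlas, 11, 27), (Beta, 21, 11), (Beta, 31, 27), (Gamma, 21, 10), (Gamma, 31, 30), (Lyra, 18, 17), (Omega, 35, 18), (Vega, 32, 25), (Vega, 4, 36)}
Taking the union: {(Argo, 23, 3), (Atlas, 11, 27), (Beta, 21, 11), (Beta, 31, 27), (Beta, 32, 16), (Gamma, 21, 10), (Gamma, 31, 30), (Lyra, 18, 17), (Omega, 35, 18), (Vega, 32, 25), (Vega, 4, 36)}
Projecting to pname (4 duplicate(s) eliminated): {Argo, Atlas, Beta, Gamma, Lyra, Omega, Vega}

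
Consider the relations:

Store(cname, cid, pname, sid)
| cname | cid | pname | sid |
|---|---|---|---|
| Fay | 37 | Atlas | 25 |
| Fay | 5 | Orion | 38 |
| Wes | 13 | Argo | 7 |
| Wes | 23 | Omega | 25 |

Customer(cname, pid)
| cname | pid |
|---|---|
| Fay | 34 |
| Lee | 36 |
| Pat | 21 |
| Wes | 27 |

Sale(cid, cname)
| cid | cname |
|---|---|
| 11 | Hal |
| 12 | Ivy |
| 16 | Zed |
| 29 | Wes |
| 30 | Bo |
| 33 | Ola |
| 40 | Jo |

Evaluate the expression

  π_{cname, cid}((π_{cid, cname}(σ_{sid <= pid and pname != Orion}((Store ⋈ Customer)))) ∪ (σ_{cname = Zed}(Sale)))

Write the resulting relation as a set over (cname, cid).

Store ⋈ Customer (natural join on cname): {(Fay, 37, Atlas, 25, 34), (Fay, 5, Orion, 38, 34), (Wes, 13, Argo, 7, 27), (Wes, 23, Omega, 25, 27)}
Selection sid <= pid and pname != Orion: {(Fay, 37, Atlas, 25, 34), (Wes, 13, Argo, 7, 27), (Wes, 23, Omega, 25, 27)}
Keep only column(s) cid, cname: {(13, Wes), (23, Wes), (37, Fay)}
Selection cname = Zed: {(16, Zed)}
Taking the union: {(13, Wes), (16, Zed), (23, Wes), (37, Fay)}
Keep only column(s) cname, cid: {(Fay, 37), (Wes, 13), (Wes, 23), (Zed, 16)}

{(Fay, 37), (Wes, 13), (Wes, 23), (Zed, 16)}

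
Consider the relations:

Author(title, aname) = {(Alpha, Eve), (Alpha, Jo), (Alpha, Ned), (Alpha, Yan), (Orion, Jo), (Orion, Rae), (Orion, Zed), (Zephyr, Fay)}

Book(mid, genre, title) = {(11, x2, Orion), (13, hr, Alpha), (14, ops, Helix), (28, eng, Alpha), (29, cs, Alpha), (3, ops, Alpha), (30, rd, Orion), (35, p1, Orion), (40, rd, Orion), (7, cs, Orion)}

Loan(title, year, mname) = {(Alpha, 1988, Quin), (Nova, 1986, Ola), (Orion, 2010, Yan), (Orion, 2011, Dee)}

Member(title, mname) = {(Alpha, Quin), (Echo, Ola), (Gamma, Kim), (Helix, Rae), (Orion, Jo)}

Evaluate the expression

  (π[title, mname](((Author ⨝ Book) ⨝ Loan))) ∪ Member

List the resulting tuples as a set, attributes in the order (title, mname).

{(Alpha, Quin), (Echo, Ola), (Gamma, Kim), (Helix, Rae), (Orion, Dee), (Orion, Jo), (Orion, Yan)}

Natural join on title: {(Alpha, Eve, 13, hr), (Alpha, Eve, 28, eng), (Alpha, Eve, 29, cs), (Alpha, Eve, 3, ops), (Alpha, Jo, 13, hr), (Alpha, Jo, 28, eng), (Alpha, Jo, 29, cs), (Alpha, Jo, 3, ops), (Alpha, Ned, 13, hr), (Alpha, Ned, 28, eng), (Alpha, Ned, 29, cs), (Alpha, Ned, 3, ops), (Alpha, Yan, 13, hr), (Alpha, Yan, 28, eng), (Alpha, Yan, 29, cs), (Alpha, Yan, 3, ops), (Orion, Jo, 11, x2), (Orion, Jo, 30, rd), (Orion, Jo, 35, p1), (Orion, Jo, 40, rd), (Orion, Jo, 7, cs), (Orion, Rae, 11, x2), (Orion, Rae, 30, rd), (Orion, Rae, 35, p1), (Orion, Rae, 40, rd), (Orion, Rae, 7, cs), (Orion, Zed, 11, x2), (Orion, Zed, 30, rd), (Orion, Zed, 35, p1), (Orion, Zed, 40, rd), (Orion, Zed, 7, cs)}
Natural join on title: {(Alpha, Eve, 13, hr, 1988, Quin), (Alpha, Eve, 28, eng, 1988, Quin), (Alpha, Eve, 29, cs, 1988, Quin), (Alpha, Eve, 3, ops, 1988, Quin), (Alpha, Jo, 13, hr, 1988, Quin), (Alpha, Jo, 28, eng, 1988, Quin), (Alpha, Jo, 29, cs, 1988, Quin), (Alpha, Jo, 3, ops, 1988, Quin), (Alpha, Ned, 13, hr, 1988, Quin), (Alpha, Ned, 28, eng, 1988, Quin), (Alpha, Ned, 29, cs, 1988, Quin), (Alpha, Ned, 3, ops, 1988, Quin), (Alpha, Yan, 13, hr, 1988, Quin), (Alpha, Yan, 28, eng, 1988, Quin), (Alpha, Yan, 29, cs, 1988, Quin), (Alpha, Yan, 3, ops, 1988, Quin), (Orion, Jo, 11, x2, 2010, Yan), (Orion, Jo, 11, x2, 2011, Dee), (Orion, Jo, 30, rd, 2010, Yan), (Orion, Jo, 30, rd, 2011, Dee), (Orion, Jo, 35, p1, 2010, Yan), (Orion, Jo, 35, p1, 2011, Dee), (Orion, Jo, 40, rd, 2010, Yan), (Orion, Jo, 40, rd, 2011, Dee), (Orion, Jo, 7, cs, 2010, Yan), (Orion, Jo, 7, cs, 2011, Dee), (Orion, Rae, 11, x2, 2010, Yan), (Orion, Rae, 11, x2, 2011, Dee), (Orion, Rae, 30, rd, 2010, Yan), (Orion, Rae, 30, rd, 2011, Dee), (Orion, Rae, 35, p1, 2010, Yan), (Orion, Rae, 35, p1, 2011, Dee), (Orion, Rae, 40, rd, 2010, Yan), (Orion, Rae, 40, rd, 2011, Dee), (Orion, Rae, 7, cs, 2010, Yan), (Orion, Rae, 7, cs, 2011, Dee), (Orion, Zed, 11, x2, 2010, Yan), (Orion, Zed, 11, x2, 2011, Dee), (Orion, Zed, 30, rd, 2010, Yan), (Orion, Zed, 30, rd, 2011, Dee), (Orion, Zed, 35, p1, 2010, Yan), (Orion, Zed, 35, p1, 2011, Dee), (Orion, Zed, 40, rd, 2010, Yan), (Orion, Zed, 40, rd, 2011, Dee), (Orion, Zed, 7, cs, 2010, Yan), (Orion, Zed, 7, cs, 2011, Dee)}
Keep only column(s) title, mname (43 duplicate(s) eliminated): {(Alpha, Quin), (Orion, Dee), (Orion, Yan)}
Set union of the two operands is {(Alpha, Quin), (Echo, Ola), (Gamma, Kim), (Helix, Rae), (Orion, Dee), (Orion, Jo), (Orion, Yan)}.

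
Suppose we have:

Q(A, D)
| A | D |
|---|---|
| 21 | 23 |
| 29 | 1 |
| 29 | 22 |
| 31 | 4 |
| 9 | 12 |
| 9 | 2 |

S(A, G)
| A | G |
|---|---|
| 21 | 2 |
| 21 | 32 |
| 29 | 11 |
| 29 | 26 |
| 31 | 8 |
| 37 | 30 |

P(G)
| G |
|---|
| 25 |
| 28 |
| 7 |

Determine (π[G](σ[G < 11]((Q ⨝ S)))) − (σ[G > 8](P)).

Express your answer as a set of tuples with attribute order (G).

Joining Q and S on A yields {(21, 23, 2), (21, 23, 32), (29, 1, 11), (29, 1, 26), (29, 22, 11), (29, 22, 26), (31, 4, 8)}.
Filtering on G < 11 leaves {(21, 23, 2), (31, 4, 8)}.
Keep only column(s) G: {2, 8}
Filtering on G > 8 leaves {25, 28}.
Set difference of the two operands is {2, 8}.

{2, 8}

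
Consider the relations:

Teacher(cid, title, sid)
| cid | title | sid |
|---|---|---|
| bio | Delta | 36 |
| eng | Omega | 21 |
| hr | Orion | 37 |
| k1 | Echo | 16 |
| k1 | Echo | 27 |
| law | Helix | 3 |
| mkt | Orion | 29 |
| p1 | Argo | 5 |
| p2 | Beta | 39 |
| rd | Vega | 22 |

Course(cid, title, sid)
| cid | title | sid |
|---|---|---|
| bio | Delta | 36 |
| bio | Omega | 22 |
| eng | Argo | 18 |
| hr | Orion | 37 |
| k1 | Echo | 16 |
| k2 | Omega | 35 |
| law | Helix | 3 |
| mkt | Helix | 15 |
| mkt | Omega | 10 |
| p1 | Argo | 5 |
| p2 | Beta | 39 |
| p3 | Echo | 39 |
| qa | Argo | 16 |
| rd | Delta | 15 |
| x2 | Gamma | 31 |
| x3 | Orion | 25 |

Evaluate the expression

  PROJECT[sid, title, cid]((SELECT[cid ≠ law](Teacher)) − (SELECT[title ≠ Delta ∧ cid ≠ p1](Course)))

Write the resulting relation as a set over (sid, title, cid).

Apply σ_{cid ≠ law}; surviving tuples: {(bio, Delta, 36), (eng, Omega, 21), (hr, Orion, 37), (k1, Echo, 16), (k1, Echo, 27), (mkt, Orion, 29), (p1, Argo, 5), (p2, Beta, 39), (rd, Vega, 22)}
Apply σ_{title ≠ Delta ∧ cid ≠ p1}; surviving tuples: {(bio, Omega, 22), (eng, Argo, 18), (hr, Orion, 37), (k1, Echo, 16), (k2, Omega, 35), (law, Helix, 3), (mkt, Helix, 15), (mkt, Omega, 10), (p2, Beta, 39), (p3, Echo, 39), (qa, Argo, 16), (x2, Gamma, 31), (x3, Orion, 25)}
Difference: {(bio, Delta, 36), (eng, Omega, 21), (hr, Orion, 37), (k1, Echo, 16), (k1, Echo, 27), (mkt, Orion, 29), (p1, Argo, 5), (p2, Beta, 39), (rd, Vega, 22)} with {(bio, Omega, 22), (eng, Argo, 18), (hr, Orion, 37), (k1, Echo, 16), (k2, Omega, 35), (law, Helix, 3), (mkt, Helix, 15), (mkt, Omega, 10), (p2, Beta, 39), (p3, Echo, 39), (qa, Argo, 16), (x2, Gamma, 31), (x3, Orion, 25)} → {(bio, Delta, 36), (eng, Omega, 21), (k1, Echo, 27), (mkt, Orion, 29), (p1, Argo, 5), (rd, Vega, 22)}
Projecting to sid, title, cid: {(21, Omega, eng), (22, Vega, rd), (27, Echo, k1), (29, Orion, mkt), (36, Delta, bio), (5, Argo, p1)}

{(21, Omega, eng), (22, Vega, rd), (27, Echo, k1), (29, Orion, mkt), (36, Delta, bio), (5, Argo, p1)}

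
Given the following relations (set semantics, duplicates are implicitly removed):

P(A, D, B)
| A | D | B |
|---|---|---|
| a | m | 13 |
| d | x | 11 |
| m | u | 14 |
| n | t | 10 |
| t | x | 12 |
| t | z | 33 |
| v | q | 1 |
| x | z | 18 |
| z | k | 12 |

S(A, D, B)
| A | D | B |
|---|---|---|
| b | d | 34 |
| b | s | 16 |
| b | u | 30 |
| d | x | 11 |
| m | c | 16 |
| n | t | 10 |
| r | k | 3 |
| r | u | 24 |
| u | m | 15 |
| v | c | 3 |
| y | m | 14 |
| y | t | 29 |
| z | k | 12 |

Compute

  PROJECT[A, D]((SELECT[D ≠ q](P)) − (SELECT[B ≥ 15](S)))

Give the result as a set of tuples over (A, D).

Filtering on D ≠ q leaves {(a, m, 13), (d, x, 11), (m, u, 14), (n, t, 10), (t, x, 12), (t, z, 33), (x, z, 18), (z, k, 12)}.
Filtering on B ≥ 15 leaves {(b, d, 34), (b, s, 16), (b, u, 30), (m, c, 16), (r, u, 24), (u, m, 15), (y, t, 29)}.
Difference: {(a, m, 13), (d, x, 11), (m, u, 14), (n, t, 10), (t, x, 12), (t, z, 33), (x, z, 18), (z, k, 12)} with {(b, d, 34), (b, s, 16), (b, u, 30), (m, c, 16), (r, u, 24), (u, m, 15), (y, t, 29)} → {(a, m, 13), (d, x, 11), (m, u, 14), (n, t, 10), (t, x, 12), (t, z, 33), (x, z, 18), (z, k, 12)}
π_{A, D} gives {(a, m), (d, x), (m, u), (n, t), (t, x), (t, z), (x, z), (z, k)}.

{(a, m), (d, x), (m, u), (n, t), (t, x), (t, z), (x, z), (z, k)}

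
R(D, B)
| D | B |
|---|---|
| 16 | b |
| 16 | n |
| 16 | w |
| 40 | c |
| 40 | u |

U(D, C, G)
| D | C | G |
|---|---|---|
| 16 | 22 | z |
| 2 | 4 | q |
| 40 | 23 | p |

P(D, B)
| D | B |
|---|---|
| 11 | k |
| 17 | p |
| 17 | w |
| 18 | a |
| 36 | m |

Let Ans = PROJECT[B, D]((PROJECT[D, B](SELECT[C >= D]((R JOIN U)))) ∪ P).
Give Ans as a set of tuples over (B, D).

{(a, 18), (b, 16), (k, 11), (m, 36), (n, 16), (p, 17), (w, 16), (w, 17)}

Natural join on D: {(16, b, 22, z), (16, n, 22, z), (16, w, 22, z), (40, c, 23, p), (40, u, 23, p)}
Apply σ_{C >= D}; surviving tuples: {(16, b, 22, z), (16, n, 22, z), (16, w, 22, z)}
Keep only column(s) D, B: {(16, b), (16, n), (16, w)}
Taking the union: {(11, k), (16, b), (16, n), (16, w), (17, p), (17, w), (18, a), (36, m)}
Keep only column(s) B, D: {(a, 18), (b, 16), (k, 11), (m, 36), (n, 16), (p, 17), (w, 16), (w, 17)}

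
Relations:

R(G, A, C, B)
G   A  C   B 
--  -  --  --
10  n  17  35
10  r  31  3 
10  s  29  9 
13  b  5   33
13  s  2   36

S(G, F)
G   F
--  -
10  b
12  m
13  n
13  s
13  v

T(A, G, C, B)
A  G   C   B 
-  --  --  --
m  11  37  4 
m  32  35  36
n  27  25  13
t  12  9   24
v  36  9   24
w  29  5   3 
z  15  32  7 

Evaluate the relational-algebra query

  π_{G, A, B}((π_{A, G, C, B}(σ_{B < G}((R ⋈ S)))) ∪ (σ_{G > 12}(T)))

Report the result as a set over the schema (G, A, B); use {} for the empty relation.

R ⋈ S (natural join on G): {(10, n, 17, 35, b), (10, r, 31, 3, b), (10, s, 29, 9, b), (13, b, 5, 33, n), (13, b, 5, 33, s), (13, b, 5, 33, v), (13, s, 2, 36, n), (13, s, 2, 36, s), (13, s, 2, 36, v)}
Apply σ_{B < G}; surviving tuples: {(10, r, 31, 3, b), (10, s, 29, 9, b)}
Keep only column(s) A, G, C, B: {(r, 10, 31, 3), (s, 10, 29, 9)}
Apply σ_{G > 12}; surviving tuples: {(m, 32, 35, 36), (n, 27, 25, 13), (v, 36, 9, 24), (w, 29, 5, 3), (z, 15, 32, 7)}
Union: {(r, 10, 31, 3), (s, 10, 29, 9)} with {(m, 32, 35, 36), (n, 27, 25, 13), (v, 36, 9, 24), (w, 29, 5, 3), (z, 15, 32, 7)} → {(m, 32, 35, 36), (n, 27, 25, 13), (r, 10, 31, 3), (s, 10, 29, 9), (v, 36, 9, 24), (w, 29, 5, 3), (z, 15, 32, 7)}
Keep only column(s) G, A, B: {(10, r, 3), (10, s, 9), (15, z, 7), (27, n, 13), (29, w, 3), (32, m, 36), (36, v, 24)}

{(10, r, 3), (10, s, 9), (15, z, 7), (27, n, 13), (29, w, 3), (32, m, 36), (36, v, 24)}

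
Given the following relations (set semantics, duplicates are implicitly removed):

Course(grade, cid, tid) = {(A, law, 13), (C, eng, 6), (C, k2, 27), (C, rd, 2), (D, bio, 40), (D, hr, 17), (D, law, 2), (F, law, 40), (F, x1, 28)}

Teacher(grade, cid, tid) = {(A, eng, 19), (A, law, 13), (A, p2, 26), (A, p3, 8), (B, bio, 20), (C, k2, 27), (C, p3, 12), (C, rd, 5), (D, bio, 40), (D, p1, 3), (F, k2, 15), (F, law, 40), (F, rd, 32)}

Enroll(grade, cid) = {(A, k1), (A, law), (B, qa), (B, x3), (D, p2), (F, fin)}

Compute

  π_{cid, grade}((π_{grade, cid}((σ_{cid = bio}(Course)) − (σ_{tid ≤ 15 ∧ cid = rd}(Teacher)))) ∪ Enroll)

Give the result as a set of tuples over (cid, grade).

{(bio, D), (fin, F), (k1, A), (law, A), (p2, D), (qa, B), (x3, B)}

Apply σ_{cid = bio}; surviving tuples: {(D, bio, 40)}
Apply σ_{tid ≤ 15 ∧ cid = rd}; surviving tuples: {(C, rd, 5)}
Difference: {(D, bio, 40)} with {(C, rd, 5)} → {(D, bio, 40)}
π_{grade, cid} gives {(D, bio)}.
Union: {(D, bio)} with {(A, k1), (A, law), (B, qa), (B, x3), (D, p2), (F, fin)} → {(A, k1), (A, law), (B, qa), (B, x3), (D, bio), (D, p2), (F, fin)}
π_{cid, grade} gives {(bio, D), (fin, F), (k1, A), (law, A), (p2, D), (qa, B), (x3, B)}.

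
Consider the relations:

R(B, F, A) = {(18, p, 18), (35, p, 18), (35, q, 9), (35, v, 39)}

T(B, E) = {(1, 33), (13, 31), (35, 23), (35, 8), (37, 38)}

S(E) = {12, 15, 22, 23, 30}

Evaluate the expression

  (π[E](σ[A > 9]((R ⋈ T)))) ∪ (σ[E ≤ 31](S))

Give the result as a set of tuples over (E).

{12, 15, 22, 23, 30, 8}

R ⋈ T (natural join on B): {(35, p, 18, 23), (35, p, 18, 8), (35, q, 9, 23), (35, q, 9, 8), (35, v, 39, 23), (35, v, 39, 8)}
Filtering on A > 9 leaves {(35, p, 18, 23), (35, p, 18, 8), (35, v, 39, 23), (35, v, 39, 8)}.
Projecting to E (2 duplicate(s) eliminated): {23, 8}
Filtering on E ≤ 31 leaves {12, 15, 22, 23, 30}.
Taking the union: {12, 15, 22, 23, 30, 8}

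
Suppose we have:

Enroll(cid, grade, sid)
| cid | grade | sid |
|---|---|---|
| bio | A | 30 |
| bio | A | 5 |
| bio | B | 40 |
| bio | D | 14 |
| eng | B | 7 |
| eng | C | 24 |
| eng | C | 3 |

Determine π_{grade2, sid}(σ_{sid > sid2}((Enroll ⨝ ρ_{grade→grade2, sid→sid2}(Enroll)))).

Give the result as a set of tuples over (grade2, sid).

ρ[grade→grade2, sid→sid2]: schema becomes (cid, grade2, sid2); tuples unchanged.
Enroll ⋈ ρ_{grade→grade2, sid→sid2}(Enroll) (natural join on cid): {(bio, A, 30, A, 30), (bio, A, 30, A, 5), (bio, A, 30, B, 40), (bio, A, 30, D, 14), (bio, A, 5, A, 30), (bio, A, 5, A, 5), (bio, A, 5, B, 40), (bio, A, 5, D, 14), (bio, B, 40, A, 30), (bio, B, 40, A, 5), (bio, B, 40, B, 40), (bio, B, 40, D, 14), (bio, D, 14, A, 30), (bio, D, 14, A, 5), (bio, D, 14, B, 40), (bio, D, 14, D, 14), (eng, B, 7, B, 7), (eng, B, 7, C, 24), (eng, B, 7, C, 3), (eng, C, 24, B, 7), (eng, C, 24, C, 24), (eng, C, 24, C, 3), (eng, C, 3, B, 7), (eng, C, 3, C, 24), (eng, C, 3, C, 3)}
σ[sid > sid2]: keep tuples satisfying sid > sid2 → {(bio, A, 30, A, 5), (bio, A, 30, D, 14), (bio, B, 40, A, 30), (bio, B, 40, A, 5), (bio, B, 40, D, 14), (bio, D, 14, A, 5), (eng, B, 7, C, 3), (eng, C, 24, B, 7), (eng, C, 24, C, 3)}
Keep only column(s) grade2, sid (1 duplicate(s) eliminated): {(A, 14), (A, 30), (A, 40), (B, 24), (C, 24), (C, 7), (D, 30), (D, 40)}

{(A, 14), (A, 30), (A, 40), (B, 24), (C, 24), (C, 7), (D, 30), (D, 40)}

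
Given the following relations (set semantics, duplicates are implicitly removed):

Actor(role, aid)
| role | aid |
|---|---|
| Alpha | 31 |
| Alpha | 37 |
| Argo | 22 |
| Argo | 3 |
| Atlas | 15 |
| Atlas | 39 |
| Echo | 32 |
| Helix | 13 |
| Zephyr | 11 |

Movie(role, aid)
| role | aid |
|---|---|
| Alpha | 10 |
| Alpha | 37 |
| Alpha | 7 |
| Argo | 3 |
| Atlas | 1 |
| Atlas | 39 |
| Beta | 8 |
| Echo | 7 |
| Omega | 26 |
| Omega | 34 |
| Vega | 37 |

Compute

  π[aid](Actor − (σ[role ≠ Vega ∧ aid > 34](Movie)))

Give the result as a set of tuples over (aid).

σ[role ≠ Vega ∧ aid > 34]: keep tuples satisfying role ≠ Vega ∧ aid > 34 → {(Alpha, 37), (Atlas, 39)}
Set difference of the two operands is {(Alpha, 31), (Argo, 22), (Argo, 3), (Atlas, 15), (Echo, 32), (Helix, 13), (Zephyr, 11)}.
Keep only column(s) aid: {11, 13, 15, 22, 3, 31, 32}

{11, 13, 15, 22, 3, 31, 32}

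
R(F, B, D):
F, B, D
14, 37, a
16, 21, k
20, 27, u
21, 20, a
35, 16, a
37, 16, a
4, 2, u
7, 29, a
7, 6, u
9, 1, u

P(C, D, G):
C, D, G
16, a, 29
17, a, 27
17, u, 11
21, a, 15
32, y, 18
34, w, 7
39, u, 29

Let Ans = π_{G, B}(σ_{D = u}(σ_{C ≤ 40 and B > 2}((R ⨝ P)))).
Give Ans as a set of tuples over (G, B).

{(11, 27), (11, 6), (29, 27), (29, 6)}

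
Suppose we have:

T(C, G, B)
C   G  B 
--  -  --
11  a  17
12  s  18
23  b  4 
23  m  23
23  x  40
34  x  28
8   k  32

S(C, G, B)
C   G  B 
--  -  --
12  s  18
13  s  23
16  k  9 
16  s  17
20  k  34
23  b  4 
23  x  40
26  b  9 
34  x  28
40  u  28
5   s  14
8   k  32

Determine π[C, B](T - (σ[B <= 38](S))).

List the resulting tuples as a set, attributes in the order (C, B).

{(11, 17), (23, 23), (23, 40)}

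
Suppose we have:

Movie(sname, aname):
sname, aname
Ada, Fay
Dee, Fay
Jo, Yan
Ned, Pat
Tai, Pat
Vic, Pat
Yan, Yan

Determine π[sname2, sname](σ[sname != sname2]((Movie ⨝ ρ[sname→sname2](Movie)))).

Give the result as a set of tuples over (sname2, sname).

ρ[sname→sname2]: schema becomes (sname2, aname); tuples unchanged.
Joining Movie and ρ[sname→sname2](Movie) on aname yields {(Ada, Fay, Ada), (Ada, Fay, Dee), (Dee, Fay, Ada), (Dee, Fay, Dee), (Jo, Yan, Jo), (Jo, Yan, Yan), (Ned, Pat, Ned), (Ned, Pat, Tai), (Ned, Pat, Vic), (Tai, Pat, Ned), (Tai, Pat, Tai), (Tai, Pat, Vic), (Vic, Pat, Ned), (Vic, Pat, Tai), (Vic, Pat, Vic), (Yan, Yan, Jo), (Yan, Yan, Yan)}.
σ[sname != sname2]: keep tuples satisfying sname != sname2 → {(Ada, Fay, Dee), (Dee, Fay, Ada), (Jo, Yan, Yan), (Ned, Pat, Tai), (Ned, Pat, Vic), (Tai, Pat, Ned), (Tai, Pat, Vic), (Vic, Pat, Ned), (Vic, Pat, Tai), (Yan, Yan, Jo)}
Projecting to sname2, sname: {(Ada, Dee), (Dee, Ada), (Jo, Yan), (Ned, Tai), (Ned, Vic), (Tai, Ned), (Tai, Vic), (Vic, Ned), (Vic, Tai), (Yan, Jo)}

{(Ada, Dee), (Dee, Ada), (Jo, Yan), (Ned, Tai), (Ned, Vic), (Tai, Ned), (Tai, Vic), (Vic, Ned), (Vic, Tai), (Yan, Jo)}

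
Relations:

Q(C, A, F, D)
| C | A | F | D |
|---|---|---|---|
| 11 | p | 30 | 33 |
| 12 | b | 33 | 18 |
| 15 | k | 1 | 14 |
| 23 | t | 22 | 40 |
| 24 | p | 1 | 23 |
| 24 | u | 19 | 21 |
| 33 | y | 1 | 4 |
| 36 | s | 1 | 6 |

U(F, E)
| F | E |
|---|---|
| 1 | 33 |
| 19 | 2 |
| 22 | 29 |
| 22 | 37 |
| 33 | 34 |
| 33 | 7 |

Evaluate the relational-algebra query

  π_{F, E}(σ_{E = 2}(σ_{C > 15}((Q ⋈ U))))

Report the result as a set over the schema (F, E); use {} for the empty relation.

Q ⋈ U (natural join on F): {(12, b, 33, 18, 34), (12, b, 33, 18, 7), (15, k, 1, 14, 33), (23, t, 22, 40, 29), (23, t, 22, 40, 37), (24, p, 1, 23, 33), (24, u, 19, 21, 2), (33, y, 1, 4, 33), (36, s, 1, 6, 33)}
σ[C > 15]: keep tuples satisfying C > 15 → {(23, t, 22, 40, 29), (23, t, 22, 40, 37), (24, p, 1, 23, 33), (24, u, 19, 21, 2), (33, y, 1, 4, 33), (36, s, 1, 6, 33)}
σ[E = 2]: keep tuples satisfying E = 2 → {(24, u, 19, 21, 2)}
Projecting to F, E: {(19, 2)}

{(19, 2)}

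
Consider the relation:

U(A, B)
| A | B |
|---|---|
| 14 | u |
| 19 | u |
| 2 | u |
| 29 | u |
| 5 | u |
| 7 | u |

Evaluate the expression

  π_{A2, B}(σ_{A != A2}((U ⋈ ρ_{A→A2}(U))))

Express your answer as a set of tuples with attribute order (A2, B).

ρ[A→A2]: schema becomes (A2, B); tuples unchanged.
Natural join on B: {(14, u, 14), (14, u, 19), (14, u, 2), (14, u, 29), (14, u, 5), (14, u, 7), (19, u, 14), (19, u, 19), (19, u, 2), (19, u, 29), (19, u, 5), (19, u, 7), (2, u, 14), (2, u, 19), (2, u, 2), (2, u, 29), (2, u, 5), (2, u, 7), (29, u, 14), (29, u, 19), (29, u, 2), (29, u, 29), (29, u, 5), (29, u, 7), (5, u, 14), (5, u, 19), (5, u, 2), (5, u, 29), (5, u, 5), (5, u, 7), (7, u, 14), (7, u, 19), (7, u, 2), (7, u, 29), (7, u, 5), (7, u, 7)}
Filtering on A != A2 leaves {(14, u, 19), (14, u, 2), (14, u, 29), (14, u, 5), (14, u, 7), (19, u, 14), (19, u, 2), (19, u, 29), (19, u, 5), (19, u, 7), (2, u, 14), (2, u, 19), (2, u, 29), (2, u, 5), (2, u, 7), (29, u, 14), (29, u, 19), (29, u, 2), (29, u, 5), (29, u, 7), (5, u, 14), (5, u, 19), (5, u, 2), (5, u, 29), (5, u, 7), (7, u, 14), (7, u, 19), (7, u, 2), (7, u, 29), (7, u, 5)}.
π[A2, B]: project onto (A2, B) (24 duplicate(s) eliminated) → {(14, u), (19, u), (2, u), (29, u), (5, u), (7, u)}

{(14, u), (19, u), (2, u), (29, u), (5, u), (7, u)}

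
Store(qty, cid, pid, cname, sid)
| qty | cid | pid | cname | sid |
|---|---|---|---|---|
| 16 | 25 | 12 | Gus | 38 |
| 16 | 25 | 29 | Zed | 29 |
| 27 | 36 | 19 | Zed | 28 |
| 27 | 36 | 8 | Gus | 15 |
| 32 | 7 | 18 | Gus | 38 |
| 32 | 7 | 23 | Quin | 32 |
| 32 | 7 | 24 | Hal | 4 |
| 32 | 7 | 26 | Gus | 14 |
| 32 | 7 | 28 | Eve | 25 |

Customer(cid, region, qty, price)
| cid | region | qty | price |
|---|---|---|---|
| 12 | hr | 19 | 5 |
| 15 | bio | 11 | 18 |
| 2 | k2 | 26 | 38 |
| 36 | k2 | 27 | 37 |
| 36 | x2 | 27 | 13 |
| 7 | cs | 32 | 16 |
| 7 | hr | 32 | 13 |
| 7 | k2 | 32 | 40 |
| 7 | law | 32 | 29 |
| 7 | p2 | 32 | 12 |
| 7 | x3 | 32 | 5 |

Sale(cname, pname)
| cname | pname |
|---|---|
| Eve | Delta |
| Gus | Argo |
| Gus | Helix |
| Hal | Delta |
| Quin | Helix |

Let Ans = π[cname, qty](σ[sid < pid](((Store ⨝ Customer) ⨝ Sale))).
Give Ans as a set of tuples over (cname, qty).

{(Eve, 32), (Gus, 32), (Hal, 32)}

Joining Store and Customer on qty, cid yields {(27, 36, 19, Zed, 28, k2, 37), (27, 36, 19, Zed, 28, x2, 13), (27, 36, 8, Gus, 15, k2, 37), (27, 36, 8, Gus, 15, x2, 13), (32, 7, 18, Gus, 38, cs, 16), (32, 7, 18, Gus, 38, hr, 13), (32, 7, 18, Gus, 38, k2, 40), (32, 7, 18, Gus, 38, law, 29), (32, 7, 18, Gus, 38, p2, 12), (32, 7, 18, Gus, 38, x3, 5), (32, 7, 23, Quin, 32, cs, 16), (32, 7, 23, Quin, 32, hr, 13), (32, 7, 23, Quin, 32, k2, 40), (32, 7, 23, Quin, 32, law, 29), (32, 7, 23, Quin, 32, p2, 12), (32, 7, 23, Quin, 32, x3, 5), (32, 7, 24, Hal, 4, cs, 16), (32, 7, 24, Hal, 4, hr, 13), (32, 7, 24, Hal, 4, k2, 40), (32, 7, 24, Hal, 4, law, 29), (32, 7, 24, Hal, 4, p2, 12), (32, 7, 24, Hal, 4, x3, 5), (32, 7, 26, Gus, 14, cs, 16), (32, 7, 26, Gus, 14, hr, 13), (32, 7, 26, Gus, 14, k2, 40), (32, 7, 26, Gus, 14, law, 29), (32, 7, 26, Gus, 14, p2, 12), (32, 7, 26, Gus, 14, x3, 5), (32, 7, 28, Eve, 25, cs, 16), (32, 7, 28, Eve, 25, hr, 13), (32, 7, 28, Eve, 25, k2, 40), (32, 7, 28, Eve, 25, law, 29), (32, 7, 28, Eve, 25, p2, 12), (32, 7, 28, Eve, 25, x3, 5)}.
Joining (Store ⨝ Customer) and Sale on cname yields {(27, 36, 8, Gus, 15, k2, 37, Argo), (27, 36, 8, Gus, 15, k2, 37, Helix), (27, 36, 8, Gus, 15, x2, 13, Argo), (27, 36, 8, Gus, 15, x2, 13, Helix), (32, 7, 18, Gus, 38, cs, 16, Argo), (32, 7, 18, Gus, 38, cs, 16, Helix), (32, 7, 18, Gus, 38, hr, 13, Argo), (32, 7, 18, Gus, 38, hr, 13, Helix), (32, 7, 18, Gus, 38, k2, 40, Argo), (32, 7, 18, Gus, 38, k2, 40, Helix), (32, 7, 18, Gus, 38, law, 29, Argo), (32, 7, 18, Gus, 38, law, 29, Helix), (32, 7, 18, Gus, 38, p2, 12, Argo), (32, 7, 18, Gus, 38, p2, 12, Helix), (32, 7, 18, Gus, 38, x3, 5, Argo), (32, 7, 18, Gus, 38, x3, 5, Helix), (32, 7, 23, Quin, 32, cs, 16, Helix), (32, 7, 23, Quin, 32, hr, 13, Helix), (32, 7, 23, Quin, 32, k2, 40, Helix), (32, 7, 23, Quin, 32, law, 29, Helix), (32, 7, 23, Quin, 32, p2, 12, Helix), (32, 7, 23, Quin, 32, x3, 5, Helix), (32, 7, 24, Hal, 4, cs, 16, Delta), (32, 7, 24, Hal, 4, hr, 13, Delta), (32, 7, 24, Hal, 4, k2, 40, Delta), (32, 7, 24, Hal, 4, law, 29, Delta), (32, 7, 24, Hal, 4, p2, 12, Delta), (32, 7, 24, Hal, 4, x3, 5, Delta), (32, 7, 26, Gus, 14, cs, 16, Argo), (32, 7, 26, Gus, 14, cs, 16, Helix), (32, 7, 26, Gus, 14, hr, 13, Argo), (32, 7, 26, Gus, 14, hr, 13, Helix), (32, 7, 26, Gus, 14, k2, 40, Argo), (32, 7, 26, Gus, 14, k2, 40, Helix), (32, 7, 26, Gus, 14, law, 29, Argo), (32, 7, 26, Gus, 14, law, 29, Helix), (32, 7, 26, Gus, 14, p2, 12, Argo), (32, 7, 26, Gus, 14, p2, 12, Helix), (32, 7, 26, Gus, 14, x3, 5, Argo), (32, 7, 26, Gus, 14, x3, 5, Helix), (32, 7, 28, Eve, 25, cs, 16, Delta), (32, 7, 28, Eve, 25, hr, 13, Delta), (32, 7, 28, Eve, 25, k2, 40, Delta), (32, 7, 28, Eve, 25, law, 29, Delta), (32, 7, 28, Eve, 25, p2, 12, Delta), (32, 7, 28, Eve, 25, x3, 5, Delta)}.
Apply σ_{sid < pid}; surviving tuples: {(32, 7, 24, Hal, 4, cs, 16, Delta), (32, 7, 24, Hal, 4, hr, 13, Delta), (32, 7, 24, Hal, 4, k2, 40, Delta), (32, 7, 24, Hal, 4, law, 29, Delta), (32, 7, 24, Hal, 4, p2, 12, Delta), (32, 7, 24, Hal, 4, x3, 5, Delta), (32, 7, 26, Gus, 14, cs, 16, Argo), (32, 7, 26, Gus, 14, cs, 16, Helix), (32, 7, 26, Gus, 14, hr, 13, Argo), (32, 7, 26, Gus, 14, hr, 13, Helix), (32, 7, 26, Gus, 14, k2, 40, Argo), (32, 7, 26, Gus, 14, k2, 40, Helix), (32, 7, 26, Gus, 14, law, 29, Argo), (32, 7, 26, Gus, 14, law, 29, Helix), (32, 7, 26, Gus, 14, p2, 12, Argo), (32, 7, 26, Gus, 14, p2, 12, Helix), (32, 7, 26, Gus, 14, x3, 5, Argo), (32, 7, 26, Gus, 14, x3, 5, Helix), (32, 7, 28, Eve, 25, cs, 16, Delta), (32, 7, 28, Eve, 25, hr, 13, Delta), (32, 7, 28, Eve, 25, k2, 40, Delta), (32, 7, 28, Eve, 25, law, 29, Delta), (32, 7, 28, Eve, 25, p2, 12, Delta), (32, 7, 28, Eve, 25, x3, 5, Delta)}
π_{cname, qty} gives {(Eve, 32), (Gus, 32), (Hal, 32)} (21 duplicate(s) eliminated).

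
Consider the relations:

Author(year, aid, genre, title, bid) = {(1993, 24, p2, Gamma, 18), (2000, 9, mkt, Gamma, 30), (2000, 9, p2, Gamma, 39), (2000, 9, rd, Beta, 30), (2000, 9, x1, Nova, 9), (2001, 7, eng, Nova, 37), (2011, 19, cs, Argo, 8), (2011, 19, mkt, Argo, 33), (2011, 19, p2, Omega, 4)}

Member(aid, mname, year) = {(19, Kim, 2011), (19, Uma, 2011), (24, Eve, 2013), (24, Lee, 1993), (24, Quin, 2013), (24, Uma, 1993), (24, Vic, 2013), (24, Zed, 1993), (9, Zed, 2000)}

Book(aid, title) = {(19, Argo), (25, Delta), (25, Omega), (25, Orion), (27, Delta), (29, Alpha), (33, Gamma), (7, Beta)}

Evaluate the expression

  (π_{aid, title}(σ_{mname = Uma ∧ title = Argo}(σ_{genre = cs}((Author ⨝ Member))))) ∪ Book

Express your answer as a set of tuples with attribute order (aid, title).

Author ⋈ Member (natural join on year, aid): {(1993, 24, p2, Gamma, 18, Lee), (1993, 24, p2, Gamma, 18, Uma), (1993, 24, p2, Gamma, 18, Zed), (2000, 9, mkt, Gamma, 30, Zed), (2000, 9, p2, Gamma, 39, Zed), (2000, 9, rd, Beta, 30, Zed), (2000, 9, x1, Nova, 9, Zed), (2011, 19, cs, Argo, 8, Kim), (2011, 19, cs, Argo, 8, Uma), (2011, 19, mkt, Argo, 33, Kim), (2011, 19, mkt, Argo, 33, Uma), (2011, 19, p2, Omega, 4, Kim), (2011, 19, p2, Omega, 4, Uma)}
σ[genre = cs]: keep tuples satisfying genre = cs → {(2011, 19, cs, Argo, 8, Kim), (2011, 19, cs, Argo, 8, Uma)}
σ[mname = Uma ∧ title = Argo]: keep tuples satisfying mname = Uma ∧ title = Argo → {(2011, 19, cs, Argo, 8, Uma)}
π_{aid, title} gives {(19, Argo)}.
Union: {(19, Argo)} with {(19, Argo), (25, Delta), (25, Omega), (25, Orion), (27, Delta), (29, Alpha), (33, Gamma), (7, Beta)} → {(19, Argo), (25, Delta), (25, Omega), (25, Orion), (27, Delta), (29, Alpha), (33, Gamma), (7, Beta)}

{(19, Argo), (25, Delta), (25, Omega), (25, Orion), (27, Delta), (29, Alpha), (33, Gamma), (7, Beta)}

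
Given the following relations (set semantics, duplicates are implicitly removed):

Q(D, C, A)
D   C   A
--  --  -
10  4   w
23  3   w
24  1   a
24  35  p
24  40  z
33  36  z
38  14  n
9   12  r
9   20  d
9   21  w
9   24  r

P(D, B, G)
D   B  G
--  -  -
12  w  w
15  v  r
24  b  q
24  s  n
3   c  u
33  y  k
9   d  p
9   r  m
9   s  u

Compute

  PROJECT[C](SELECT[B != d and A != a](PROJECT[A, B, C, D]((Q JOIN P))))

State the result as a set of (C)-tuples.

Q ⋈ P (natural join on D): {(24, 1, a, b, q), (24, 1, a, s, n), (24, 35, p, b, q), (24, 35, p, s, n), (24, 40, z, b, q), (24, 40, z, s, n), (33, 36, z, y, k), (9, 12, r, d, p), (9, 12, r, r, m), (9, 12, r, s, u), (9, 20, d, d, p), (9, 20, d, r, m), (9, 20, d, s, u), (9, 21, w, d, p), (9, 21, w, r, m), (9, 21, w, s, u), (9, 24, r, d, p), (9, 24, r, r, m), (9, 24, r, s, u)}
Projecting to A, B, C, D: {(a, b, 1, 24), (a, s, 1, 24), (d, d, 20, 9), (d, r, 20, 9), (d, s, 20, 9), (p, b, 35, 24), (p, s, 35, 24), (r, d, 12, 9), (r, d, 24, 9), (r, r, 12, 9), (r, r, 24, 9), (r, s, 12, 9), (r, s, 24, 9), (w, d, 21, 9), (w, r, 21, 9), (w, s, 21, 9), (z, b, 40, 24), (z, s, 40, 24), (z, y, 36, 33)}
Selection B != d and A != a: {(d, r, 20, 9), (d, s, 20, 9), (p, b, 35, 24), (p, s, 35, 24), (r, r, 12, 9), (r, r, 24, 9), (r, s, 12, 9), (r, s, 24, 9), (w, r, 21, 9), (w, s, 21, 9), (z, b, 40, 24), (z, s, 40, 24), (z, y, 36, 33)}
Projecting to C (6 duplicate(s) eliminated): {12, 20, 21, 24, 35, 36, 40}

{12, 20, 21, 24, 35, 36, 40}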